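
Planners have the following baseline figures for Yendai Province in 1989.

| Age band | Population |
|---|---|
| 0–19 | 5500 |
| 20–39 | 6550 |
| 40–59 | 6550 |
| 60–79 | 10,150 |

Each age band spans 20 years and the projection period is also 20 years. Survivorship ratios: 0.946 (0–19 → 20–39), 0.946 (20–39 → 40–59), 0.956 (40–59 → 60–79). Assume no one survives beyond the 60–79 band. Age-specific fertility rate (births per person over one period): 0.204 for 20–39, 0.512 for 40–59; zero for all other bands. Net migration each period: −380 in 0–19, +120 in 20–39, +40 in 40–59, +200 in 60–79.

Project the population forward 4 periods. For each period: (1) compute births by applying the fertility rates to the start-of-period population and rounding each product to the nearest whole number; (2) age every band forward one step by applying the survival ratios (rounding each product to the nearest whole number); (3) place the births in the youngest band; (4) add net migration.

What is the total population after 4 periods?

— Period 1 —
Births: 6550 × 0.204 = 1336, 6550 × 0.512 = 3354 — total 4690
20–39: 5500 × 0.946 = 5203
40–59: 6550 × 0.946 = 6196
60–79: 6550 × 0.956 = 6262
Net migration: 0–19 − 380 → 4310; 20–39 + 120 → 5323; 40–59 + 40 → 6236; 60–79 + 200 → 6462
End of period: [4310, 5323, 6236, 6462]
— Period 2 —
Births: 5323 × 0.204 = 1086, 6236 × 0.512 = 3193 — total 4279
20–39: 4310 × 0.946 = 4077
40–59: 5323 × 0.946 = 5036
60–79: 6236 × 0.956 = 5962
Net migration: 0–19 − 380 → 3899; 20–39 + 120 → 4197; 40–59 + 40 → 5076; 60–79 + 200 → 6162
End of period: [3899, 4197, 5076, 6162]
— Period 3 —
Births: 4197 × 0.204 = 856, 5076 × 0.512 = 2599 — total 3455
20–39: 3899 × 0.946 = 3688
40–59: 4197 × 0.946 = 3970
60–79: 5076 × 0.956 = 4853
Net migration: 0–19 − 380 → 3075; 20–39 + 120 → 3808; 40–59 + 40 → 4010; 60–79 + 200 → 5053
End of period: [3075, 3808, 4010, 5053]
— Period 4 —
Births: 3808 × 0.204 = 777, 4010 × 0.512 = 2053 — total 2830
20–39: 3075 × 0.946 = 2909
40–59: 3808 × 0.946 = 3602
60–79: 4010 × 0.956 = 3834
Net migration: 0–19 − 380 → 2450; 20–39 + 120 → 3029; 40–59 + 40 → 3642; 60–79 + 200 → 4034
End of period: [2450, 3029, 3642, 4034]
Total after period 4: 2450 + 3029 + 3642 + 4034 = 13155

13155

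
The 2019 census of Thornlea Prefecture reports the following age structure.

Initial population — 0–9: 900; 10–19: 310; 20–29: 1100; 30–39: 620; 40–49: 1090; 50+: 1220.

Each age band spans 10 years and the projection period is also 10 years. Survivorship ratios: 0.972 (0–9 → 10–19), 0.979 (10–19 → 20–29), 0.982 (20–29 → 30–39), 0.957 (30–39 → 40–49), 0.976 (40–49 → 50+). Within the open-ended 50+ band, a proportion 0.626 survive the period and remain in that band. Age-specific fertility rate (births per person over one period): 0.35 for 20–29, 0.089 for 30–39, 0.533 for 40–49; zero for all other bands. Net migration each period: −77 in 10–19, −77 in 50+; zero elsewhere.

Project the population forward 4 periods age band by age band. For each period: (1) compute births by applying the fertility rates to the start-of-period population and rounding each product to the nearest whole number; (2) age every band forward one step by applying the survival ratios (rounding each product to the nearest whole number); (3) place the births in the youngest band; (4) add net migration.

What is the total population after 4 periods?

4725

Period 1.
Births: 1100 * 0.35 = 385, 620 * 0.089 = 55, 1090 * 0.533 = 581 ⇒ total 1021
10–19: 900 * 0.972 = 875
20–29: 310 * 0.979 = 303
30–39: 1100 * 0.982 = 1080
40–49: 620 * 0.957 = 593
50+: 1090 * 0.976 + 1220 * 0.626 = 1064 + 764 = 1828
Net migration: 10–19 − 77 → 798; 50+ − 77 → 1751
Population now: 0–9=1021, 10–19=798, 20–29=303, 30–39=1080, 40–49=593, 50+=1751
Period 2.
Births: 303 * 0.35 = 106, 1080 * 0.089 = 96, 593 * 0.533 = 316 ⇒ total 518
10–19: 1021 * 0.972 = 992
20–29: 798 * 0.979 = 781
30–39: 303 * 0.982 = 298
40–49: 1080 * 0.957 = 1034
50+: 593 * 0.976 + 1751 * 0.626 = 579 + 1096 = 1675
Net migration: 10–19 − 77 → 915; 50+ − 77 → 1598
Population now: 0–9=518, 10–19=915, 20–29=781, 30–39=298, 40–49=1034, 50+=1598
Period 3.
Births: 781 * 0.35 = 273, 298 * 0.089 = 27, 1034 * 0.533 = 551 ⇒ total 851
10–19: 518 * 0.972 = 503
20–29: 915 * 0.979 = 896
30–39: 781 * 0.982 = 767
40–49: 298 * 0.957 = 285
50+: 1034 * 0.976 + 1598 * 0.626 = 1009 + 1000 = 2009
Net migration: 10–19 − 77 → 426; 50+ − 77 → 1932
Population now: 0–9=851, 10–19=426, 20–29=896, 30–39=767, 40–49=285, 50+=1932
Period 4.
Births: 896 * 0.35 = 314, 767 * 0.089 = 68, 285 * 0.533 = 152 ⇒ total 534
10–19: 851 * 0.972 = 827
20–29: 426 * 0.979 = 417
30–39: 896 * 0.982 = 880
40–49: 767 * 0.957 = 734
50+: 285 * 0.976 + 1932 * 0.626 = 278 + 1209 = 1487
Net migration: 10–19 − 77 → 750; 50+ − 77 → 1410
Population now: 0–9=534, 10–19=750, 20–29=417, 30–39=880, 40–49=734, 50+=1410
Total after period 4: 534 + 750 + 417 + 880 + 734 + 1410 = 4725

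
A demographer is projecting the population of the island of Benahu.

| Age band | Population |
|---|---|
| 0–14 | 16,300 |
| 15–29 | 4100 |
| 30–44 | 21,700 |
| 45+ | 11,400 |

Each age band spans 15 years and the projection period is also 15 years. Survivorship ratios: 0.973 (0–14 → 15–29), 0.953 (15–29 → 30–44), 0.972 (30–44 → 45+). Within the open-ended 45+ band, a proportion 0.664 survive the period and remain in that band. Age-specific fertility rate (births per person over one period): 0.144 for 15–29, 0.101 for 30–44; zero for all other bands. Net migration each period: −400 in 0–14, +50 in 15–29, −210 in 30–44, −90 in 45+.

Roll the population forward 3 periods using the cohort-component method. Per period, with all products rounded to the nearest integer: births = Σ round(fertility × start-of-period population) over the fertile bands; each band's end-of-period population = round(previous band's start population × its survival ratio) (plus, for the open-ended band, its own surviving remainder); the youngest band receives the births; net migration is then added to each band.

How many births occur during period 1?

Period 1.
Births: 4100 * 0.144 = 590  |  21700 * 0.101 = 2192 → total 2782
15–29: 16300 * 0.973 = 15860
30–44: 4100 * 0.953 = 3907
45+: 21700 * 0.972 + 11400 * 0.664 = 21092 + 7570 = 28662
Net migration: 0–14 − 400 → 2382; 15–29 + 50 → 15910; 30–44 − 210 → 3697; 45+ − 90 → 28572
→ [2382, 15910, 3697, 28572]

2782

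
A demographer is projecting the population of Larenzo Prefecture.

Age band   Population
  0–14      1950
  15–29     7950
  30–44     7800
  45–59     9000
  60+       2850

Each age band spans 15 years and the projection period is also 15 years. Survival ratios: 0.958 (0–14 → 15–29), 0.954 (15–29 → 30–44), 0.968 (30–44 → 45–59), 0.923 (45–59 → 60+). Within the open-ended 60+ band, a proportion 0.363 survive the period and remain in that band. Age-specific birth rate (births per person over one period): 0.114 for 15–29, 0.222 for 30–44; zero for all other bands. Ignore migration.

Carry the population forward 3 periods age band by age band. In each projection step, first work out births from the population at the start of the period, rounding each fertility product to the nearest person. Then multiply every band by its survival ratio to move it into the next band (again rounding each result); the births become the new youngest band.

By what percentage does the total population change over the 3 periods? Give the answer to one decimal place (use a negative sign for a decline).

-41.9

Period 1:
Births: 7950 × 0.114 = 906 ; 7800 × 0.222 = 1732 → total 2638
15–29: 1950 × 0.958 = 1868
30–44: 7950 × 0.954 = 7584
45–59: 7800 × 0.968 = 7550
60+: 9000 × 0.923 + 2850 × 0.363 = 8307 + 1035 = 9342
End of period: [2638, 1868, 7584, 7550, 9342]
Period 2:
Births: 1868 × 0.114 = 213 ; 7584 × 0.222 = 1684 → total 1897
15–29: 2638 × 0.958 = 2527
30–44: 1868 × 0.954 = 1782
45–59: 7584 × 0.968 = 7341
60+: 7550 × 0.923 + 9342 × 0.363 = 6969 + 3391 = 10360
End of period: [1897, 2527, 1782, 7341, 10360]
Period 3:
Births: 2527 × 0.114 = 288 ; 1782 × 0.222 = 396 → total 684
15–29: 1897 × 0.958 = 1817
30–44: 2527 × 0.954 = 2411
45–59: 1782 × 0.968 = 1725
60+: 7341 × 0.923 + 10360 × 0.363 = 6776 + 3761 = 10537
End of period: [684, 1817, 2411, 1725, 10537]
Total: 29550 → 17174; change = -12376; percentage change = -41.9%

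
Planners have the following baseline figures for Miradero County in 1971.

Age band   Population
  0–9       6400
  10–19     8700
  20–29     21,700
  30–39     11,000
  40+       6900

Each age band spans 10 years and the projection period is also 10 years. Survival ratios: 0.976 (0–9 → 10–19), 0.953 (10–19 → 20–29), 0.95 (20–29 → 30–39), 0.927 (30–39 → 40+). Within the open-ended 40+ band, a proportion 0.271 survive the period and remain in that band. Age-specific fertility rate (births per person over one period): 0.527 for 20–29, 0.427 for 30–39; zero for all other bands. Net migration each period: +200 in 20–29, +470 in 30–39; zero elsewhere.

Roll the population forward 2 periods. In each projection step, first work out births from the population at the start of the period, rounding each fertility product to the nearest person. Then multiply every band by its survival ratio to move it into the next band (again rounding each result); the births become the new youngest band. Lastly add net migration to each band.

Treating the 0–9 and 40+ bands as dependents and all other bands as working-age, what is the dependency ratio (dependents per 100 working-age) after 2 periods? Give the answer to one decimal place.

119.3

Let band 1 be 0–9 through band 5 = 40+.
— Period 1 —
Births: 21700 × 0.527 = 11436, 11000 × 0.427 = 4697 ⇒ total 16133
Band 2: 6400 × 0.976 = 6246
Band 3: 8700 × 0.953 = 8291
Band 4: 21700 × 0.95 = 20615
Band 5: 11000 × 0.927 + 6900 × 0.271 = 10197 + 1870 = 12067
Net migration: Band 3 + 200 → 8491; Band 4 + 470 → 21085
Giving 16133 / 6246 / 8491 / 21085 / 12067.
— Period 2 —
Births: 8491 × 0.527 = 4475, 21085 × 0.427 = 9003 ⇒ total 13478
Band 2: 16133 × 0.976 = 15746
Band 3: 6246 × 0.953 = 5952
Band 4: 8491 × 0.95 = 8066
Band 5: 21085 × 0.927 + 12067 × 0.271 = 19546 + 3270 = 22816
Net migration: Band 3 + 200 → 6152; Band 4 + 470 → 8536
Giving 13478 / 15746 / 6152 / 8536 / 22816.
Dependents (band 0–9 + band 40+) = 13478 + 22816 = 36294; working-age = 30434; ratio = 36294/30434 × 100 = 119.3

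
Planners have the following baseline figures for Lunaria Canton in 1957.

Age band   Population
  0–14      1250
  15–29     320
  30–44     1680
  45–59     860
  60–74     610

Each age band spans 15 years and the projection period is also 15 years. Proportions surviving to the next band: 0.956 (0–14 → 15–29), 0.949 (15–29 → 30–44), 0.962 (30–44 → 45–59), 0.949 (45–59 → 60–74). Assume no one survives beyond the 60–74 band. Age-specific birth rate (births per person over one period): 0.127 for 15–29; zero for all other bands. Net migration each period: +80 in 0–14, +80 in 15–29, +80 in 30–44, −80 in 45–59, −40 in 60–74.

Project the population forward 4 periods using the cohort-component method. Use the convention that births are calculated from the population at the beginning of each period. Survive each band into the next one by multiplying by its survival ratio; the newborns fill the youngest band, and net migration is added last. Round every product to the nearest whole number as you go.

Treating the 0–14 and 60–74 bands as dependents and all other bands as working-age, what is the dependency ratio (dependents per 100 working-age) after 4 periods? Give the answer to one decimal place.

161.6

— Period 1 —
Births: 320 × 0.127 = 41
15–29: 1250 × 0.956 = 1195
30–44: 320 × 0.949 = 304
45–59: 1680 × 0.962 = 1616
60–74: 860 × 0.949 = 816
Net migration: 0–14 + 80 → 121; 15–29 + 80 → 1275; 30–44 + 80 → 384; 45–59 − 80 → 1536; 60–74 − 40 → 776
Population now: 0–14=121, 15–29=1275, 30–44=384, 45–59=1536, 60–74=776
— Period 2 —
Births: 1275 × 0.127 = 162
15–29: 121 × 0.956 = 116
30–44: 1275 × 0.949 = 1210
45–59: 384 × 0.962 = 369
60–74: 1536 × 0.949 = 1458
Net migration: 0–14 + 80 → 242; 15–29 + 80 → 196; 30–44 + 80 → 1290; 45–59 − 80 → 289; 60–74 − 40 → 1418
Population now: 0–14=242, 15–29=196, 30–44=1290, 45–59=289, 60–74=1418
— Period 3 —
Births: 196 × 0.127 = 25
15–29: 242 × 0.956 = 231
30–44: 196 × 0.949 = 186
45–59: 1290 × 0.962 = 1241
60–74: 289 × 0.949 = 274
Net migration: 0–14 + 80 → 105; 15–29 + 80 → 311; 30–44 + 80 → 266; 45–59 − 80 → 1161; 60–74 − 40 → 234
Population now: 0–14=105, 15–29=311, 30–44=266, 45–59=1161, 60–74=234
— Period 4 —
Births: 311 × 0.127 = 39
15–29: 105 × 0.956 = 100
30–44: 311 × 0.949 = 295
45–59: 266 × 0.962 = 256
60–74: 1161 × 0.949 = 1102
Net migration: 0–14 + 80 → 119; 15–29 + 80 → 180; 30–44 + 80 → 375; 45–59 − 80 → 176; 60–74 − 40 → 1062
Population now: 0–14=119, 15–29=180, 30–44=375, 45–59=176, 60–74=1062
Dependents (band 0–14 + band 60–74) = 119 + 1062 = 1181; working-age = 731; ratio = 1181/731 × 100 = 161.6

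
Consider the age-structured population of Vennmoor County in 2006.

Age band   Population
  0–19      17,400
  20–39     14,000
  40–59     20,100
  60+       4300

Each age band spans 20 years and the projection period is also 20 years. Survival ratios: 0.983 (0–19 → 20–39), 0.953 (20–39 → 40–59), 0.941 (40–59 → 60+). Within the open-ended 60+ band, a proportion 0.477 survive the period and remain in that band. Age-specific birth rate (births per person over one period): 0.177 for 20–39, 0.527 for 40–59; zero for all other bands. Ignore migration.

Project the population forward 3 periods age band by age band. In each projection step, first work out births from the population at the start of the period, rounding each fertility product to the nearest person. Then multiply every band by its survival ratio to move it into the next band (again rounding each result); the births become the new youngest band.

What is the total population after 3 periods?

Period 1.
Births: 14000 × 0.177 = 2478 ; 20100 × 0.527 = 10593 → total 13071
20–39: 17400 × 0.983 = 17104
40–59: 14000 × 0.953 = 13342
60+: 20100 × 0.941 + 4300 × 0.477 = 18914 + 2051 = 20965
→ [13071, 17104, 13342, 20965]
Period 2.
Births: 17104 × 0.177 = 3027 ; 13342 × 0.527 = 7031 → total 10058
20–39: 13071 × 0.983 = 12849
40–59: 17104 × 0.953 = 16300
60+: 13342 × 0.941 + 20965 × 0.477 = 12555 + 10000 = 22555
→ [10058, 12849, 16300, 22555]
Period 3.
Births: 12849 × 0.177 = 2274 ; 16300 × 0.527 = 8590 → total 10864
20–39: 10058 × 0.983 = 9887
40–59: 12849 × 0.953 = 12245
60+: 16300 × 0.941 + 22555 × 0.477 = 15338 + 10759 = 26097
→ [10864, 9887, 12245, 26097]
Total after period 3: 10864 + 9887 + 12245 + 26097 = 59093

59093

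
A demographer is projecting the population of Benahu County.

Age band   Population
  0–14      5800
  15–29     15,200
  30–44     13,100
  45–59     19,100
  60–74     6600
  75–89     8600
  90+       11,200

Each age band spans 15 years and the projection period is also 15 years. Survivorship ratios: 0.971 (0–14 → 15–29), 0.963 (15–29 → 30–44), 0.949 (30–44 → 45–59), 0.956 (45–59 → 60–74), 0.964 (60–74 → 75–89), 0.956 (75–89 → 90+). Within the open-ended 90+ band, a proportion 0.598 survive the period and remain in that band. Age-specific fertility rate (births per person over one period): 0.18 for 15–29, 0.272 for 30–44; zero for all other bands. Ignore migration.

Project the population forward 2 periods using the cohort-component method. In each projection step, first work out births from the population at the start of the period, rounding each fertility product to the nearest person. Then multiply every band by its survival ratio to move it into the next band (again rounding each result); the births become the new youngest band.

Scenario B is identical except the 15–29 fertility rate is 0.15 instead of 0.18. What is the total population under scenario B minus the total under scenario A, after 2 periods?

After projecting period 1:
Births: 15200 × 0.18 = 2736 ; 13100 × 0.272 = 3563 ⇒ total 6299
15–29: 5800 × 0.971 = 5632
30–44: 15200 × 0.963 = 14638
45–59: 13100 × 0.949 = 12432
60–74: 19100 × 0.956 = 18260
75–89: 6600 × 0.964 = 6362
90+: 8600 × 0.956 + 11200 × 0.598 = 8222 + 6698 = 14920
Giving 6299 / 5632 / 14638 / 12432 / 18260 / 6362 / 14920.
After projecting period 2:
Births: 5632 × 0.18 = 1014 ; 14638 × 0.272 = 3982 ⇒ total 4996
15–29: 6299 × 0.971 = 6116
30–44: 5632 × 0.963 = 5424
45–59: 14638 × 0.949 = 13891
60–74: 12432 × 0.956 = 11885
75–89: 18260 × 0.964 = 17603
90+: 6362 × 0.956 + 14920 × 0.598 = 6082 + 8922 = 15004
Giving 4996 / 6116 / 5424 / 13891 / 11885 / 17603 / 15004.
Scenario A total after 2 periods: 74919
Scenario B projection —
After projecting period 1:
Births: 15200 × 0.15 = 2280 ; 13100 × 0.272 = 3563 ⇒ total 5843
15–29: 5800 × 0.971 = 5632
30–44: 15200 × 0.963 = 14638
45–59: 13100 × 0.949 = 12432
60–74: 19100 × 0.956 = 18260
75–89: 6600 × 0.964 = 6362
90+: 8600 × 0.956 + 11200 × 0.598 = 8222 + 6698 = 14920
Giving 5843 / 5632 / 14638 / 12432 / 18260 / 6362 / 14920.
After projecting period 2:
Births: 5632 × 0.15 = 845 ; 14638 × 0.272 = 3982 ⇒ total 4827
15–29: 5843 × 0.971 = 5674
30–44: 5632 × 0.963 = 5424
45–59: 14638 × 0.949 = 13891
60–74: 12432 × 0.956 = 11885
75–89: 18260 × 0.964 = 17603
90+: 6362 × 0.956 + 14920 × 0.598 = 6082 + 8922 = 15004
Giving 4827 / 5674 / 5424 / 13891 / 11885 / 17603 / 15004.
Scenario B total after 2 periods: 74308
Difference B − A = 74308 − 74919 = -611

-611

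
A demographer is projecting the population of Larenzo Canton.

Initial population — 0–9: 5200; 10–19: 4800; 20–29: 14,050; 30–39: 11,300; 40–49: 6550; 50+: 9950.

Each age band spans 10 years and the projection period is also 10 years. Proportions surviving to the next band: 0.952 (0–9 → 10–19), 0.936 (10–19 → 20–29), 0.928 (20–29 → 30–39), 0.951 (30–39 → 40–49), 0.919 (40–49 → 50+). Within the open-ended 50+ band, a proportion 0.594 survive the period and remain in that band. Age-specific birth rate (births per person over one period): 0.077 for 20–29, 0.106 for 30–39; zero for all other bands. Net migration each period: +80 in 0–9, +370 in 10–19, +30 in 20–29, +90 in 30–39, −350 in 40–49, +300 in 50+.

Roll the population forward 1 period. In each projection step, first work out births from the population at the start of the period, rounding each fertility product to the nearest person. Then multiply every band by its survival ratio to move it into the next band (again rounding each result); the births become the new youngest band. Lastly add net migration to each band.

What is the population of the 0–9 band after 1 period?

2360

— Period 1 —
Births: 14050 × 0.077 = 1082  |  11300 × 0.106 = 1198 — total 2280
10–19: 5200 × 0.952 = 4950
20–29: 4800 × 0.936 = 4493
30–39: 14050 × 0.928 = 13038
40–49: 11300 × 0.951 = 10746
50+: 6550 × 0.919 + 9950 × 0.594 = 6019 + 5910 = 11929
Net migration: 0–9 + 80 → 2360; 10–19 + 370 → 5320; 20–29 + 30 → 4523; 30–39 + 90 → 13128; 40–49 − 350 → 10396; 50+ + 300 → 12229
Giving 2360 / 5320 / 4523 / 13128 / 10396 / 12229.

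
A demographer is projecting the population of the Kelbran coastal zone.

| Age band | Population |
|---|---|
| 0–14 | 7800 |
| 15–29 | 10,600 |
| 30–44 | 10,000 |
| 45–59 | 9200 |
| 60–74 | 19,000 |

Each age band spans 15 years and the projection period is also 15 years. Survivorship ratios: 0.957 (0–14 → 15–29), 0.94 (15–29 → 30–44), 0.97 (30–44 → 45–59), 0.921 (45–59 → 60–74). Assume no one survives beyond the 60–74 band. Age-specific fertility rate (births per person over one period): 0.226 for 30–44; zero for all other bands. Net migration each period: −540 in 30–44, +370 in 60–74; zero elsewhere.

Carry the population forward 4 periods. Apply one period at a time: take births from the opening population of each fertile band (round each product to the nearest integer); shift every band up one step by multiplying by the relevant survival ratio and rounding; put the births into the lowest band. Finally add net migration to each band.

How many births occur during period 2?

Period 1.
Births: 10000 × 0.226 = 2260
15–29: 7800 × 0.957 = 7465
30–44: 10600 × 0.94 = 9964
45–59: 10000 × 0.97 = 9700
60–74: 9200 × 0.921 = 8473
Net migration: 30–44 − 540 → 9424; 60–74 + 370 → 8843
Population now: 0–14=2260, 15–29=7465, 30–44=9424, 45–59=9700, 60–74=8843
Period 2.
Births: 9424 × 0.226 = 2130
15–29: 2260 × 0.957 = 2163
30–44: 7465 × 0.94 = 7017
45–59: 9424 × 0.97 = 9141
60–74: 9700 × 0.921 = 8934
Net migration: 30–44 − 540 → 6477; 60–74 + 370 → 9304
Population now: 0–14=2130, 15–29=2163, 30–44=6477, 45–59=9141, 60–74=9304

2130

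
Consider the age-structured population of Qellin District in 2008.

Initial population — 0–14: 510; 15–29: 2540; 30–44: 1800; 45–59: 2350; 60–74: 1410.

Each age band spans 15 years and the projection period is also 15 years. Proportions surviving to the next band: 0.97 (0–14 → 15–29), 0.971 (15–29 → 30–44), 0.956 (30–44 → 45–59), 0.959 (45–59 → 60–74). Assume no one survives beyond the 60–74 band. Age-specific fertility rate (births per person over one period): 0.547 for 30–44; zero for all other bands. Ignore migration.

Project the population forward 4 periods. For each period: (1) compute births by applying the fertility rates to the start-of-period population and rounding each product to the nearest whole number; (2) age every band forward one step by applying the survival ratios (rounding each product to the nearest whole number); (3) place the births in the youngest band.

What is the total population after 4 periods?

Period 1.
Births: 1800 * 0.547 = 985
15–29: 510 * 0.97 = 495
30–44: 2540 * 0.971 = 2466
45–59: 1800 * 0.956 = 1721
60–74: 2350 * 0.959 = 2254
→ [985, 495, 2466, 1721, 2254]
Period 2.
Births: 2466 * 0.547 = 1349
15–29: 985 * 0.97 = 955
30–44: 495 * 0.971 = 481
45–59: 2466 * 0.956 = 2357
60–74: 1721 * 0.959 = 1650
→ [1349, 955, 481, 2357, 1650]
Period 3.
Births: 481 * 0.547 = 263
15–29: 1349 * 0.97 = 1309
30–44: 955 * 0.971 = 927
45–59: 481 * 0.956 = 460
60–74: 2357 * 0.959 = 2260
→ [263, 1309, 927, 460, 2260]
Period 4.
Births: 927 * 0.547 = 507
15–29: 263 * 0.97 = 255
30–44: 1309 * 0.971 = 1271
45–59: 927 * 0.956 = 886
60–74: 460 * 0.959 = 441
→ [507, 255, 1271, 886, 441]
Total after period 4: 507 + 255 + 1271 + 886 + 441 = 3360

3360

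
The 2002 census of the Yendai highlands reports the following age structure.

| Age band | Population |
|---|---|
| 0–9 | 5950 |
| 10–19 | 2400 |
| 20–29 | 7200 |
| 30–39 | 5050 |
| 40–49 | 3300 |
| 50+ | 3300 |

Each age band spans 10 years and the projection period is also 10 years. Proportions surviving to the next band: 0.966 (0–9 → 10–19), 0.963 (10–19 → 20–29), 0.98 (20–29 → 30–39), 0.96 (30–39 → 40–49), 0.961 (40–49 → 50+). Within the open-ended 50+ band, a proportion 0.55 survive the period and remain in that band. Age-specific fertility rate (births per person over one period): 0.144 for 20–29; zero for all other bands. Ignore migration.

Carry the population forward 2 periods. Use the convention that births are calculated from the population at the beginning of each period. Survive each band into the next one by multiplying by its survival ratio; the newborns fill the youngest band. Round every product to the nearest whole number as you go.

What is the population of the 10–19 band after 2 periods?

1002

Numbering the groups 1..6 from youngest to oldest:
— Period 1 —
Births: 7200 * 0.144 = 1037
Group 2: 5950 * 0.966 = 5748
Group 3: 2400 * 0.963 = 2311
Group 4: 7200 * 0.98 = 7056
Group 5: 5050 * 0.96 = 4848
Group 6: 3300 * 0.961 + 3300 * 0.55 = 3171 + 1815 = 4986
→ [1037, 5748, 2311, 7056, 4848, 4986]
— Period 2 —
Births: 2311 * 0.144 = 333
Group 2: 1037 * 0.966 = 1002
Group 3: 5748 * 0.963 = 5535
Group 4: 2311 * 0.98 = 2265
Group 5: 7056 * 0.96 = 6774
Group 6: 4848 * 0.961 + 4986 * 0.55 = 4659 + 2742 = 7401
→ [333, 1002, 5535, 2265, 6774, 7401]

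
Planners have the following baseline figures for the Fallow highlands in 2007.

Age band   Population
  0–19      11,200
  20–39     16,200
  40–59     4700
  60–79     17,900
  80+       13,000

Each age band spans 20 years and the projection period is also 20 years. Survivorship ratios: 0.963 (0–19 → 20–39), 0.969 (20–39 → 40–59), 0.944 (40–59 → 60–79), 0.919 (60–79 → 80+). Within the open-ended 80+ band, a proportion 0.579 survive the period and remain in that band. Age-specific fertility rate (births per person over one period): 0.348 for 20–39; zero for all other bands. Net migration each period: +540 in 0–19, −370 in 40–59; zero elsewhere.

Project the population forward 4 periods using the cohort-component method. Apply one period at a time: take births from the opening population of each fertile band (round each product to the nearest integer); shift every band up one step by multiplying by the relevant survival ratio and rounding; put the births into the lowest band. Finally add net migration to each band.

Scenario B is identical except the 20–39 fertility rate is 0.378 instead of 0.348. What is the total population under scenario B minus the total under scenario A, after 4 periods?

Let band 1 be 0–19 through band 5 = 80+.
Period 1:
Births: 16200 × 0.348 = 5638
Band 2: 11200 × 0.963 = 10786
Band 3: 16200 × 0.969 = 15698
Band 4: 4700 × 0.944 = 4437
Band 5: 17900 × 0.919 + 13000 × 0.579 = 16450 + 7527 = 23977
Net migration: Band 1 + 540 → 6178; Band 3 − 370 → 15328
Giving 6178 / 10786 / 15328 / 4437 / 23977.
Period 2:
Births: 10786 × 0.348 = 3754
Band 2: 6178 × 0.963 = 5949
Band 3: 10786 × 0.969 = 10452
Band 4: 15328 × 0.944 = 14470
Band 5: 4437 × 0.919 + 23977 × 0.579 = 4078 + 13883 = 17961
Net migration: Band 1 + 540 → 4294; Band 3 − 370 → 10082
Giving 4294 / 5949 / 10082 / 14470 / 17961.
Period 3:
Births: 5949 × 0.348 = 2070
Band 2: 4294 × 0.963 = 4135
Band 3: 5949 × 0.969 = 5765
Band 4: 10082 × 0.944 = 9517
Band 5: 14470 × 0.919 + 17961 × 0.579 = 13298 + 10399 = 23697
Net migration: Band 1 + 540 → 2610; Band 3 − 370 → 5395
Giving 2610 / 4135 / 5395 / 9517 / 23697.
Period 4:
Births: 4135 × 0.348 = 1439
Band 2: 2610 × 0.963 = 2513
Band 3: 4135 × 0.969 = 4007
Band 4: 5395 × 0.944 = 5093
Band 5: 9517 × 0.919 + 23697 × 0.579 = 8746 + 13721 = 22467
Net migration: Band 1 + 540 → 1979; Band 3 − 370 → 3637
Giving 1979 / 2513 / 3637 / 5093 / 22467.
Scenario A total after 4 periods: 35689
Scenario B projection —
Period 1:
Births: 16200 × 0.378 = 6124
Band 2: 11200 × 0.963 = 10786
Band 3: 16200 × 0.969 = 15698
Band 4: 4700 × 0.944 = 4437
Band 5: 17900 × 0.919 + 13000 × 0.579 = 16450 + 7527 = 23977
Net migration: Band 1 + 540 → 6664; Band 3 − 370 → 15328
Giving 6664 / 10786 / 15328 / 4437 / 23977.
Period 2:
Births: 10786 × 0.378 = 4077
Band 2: 6664 × 0.963 = 6417
Band 3: 10786 × 0.969 = 10452
Band 4: 15328 × 0.944 = 14470
Band 5: 4437 × 0.919 + 23977 × 0.579 = 4078 + 13883 = 17961
Net migration: Band 1 + 540 → 4617; Band 3 − 370 → 10082
Giving 4617 / 6417 / 10082 / 14470 / 17961.
Period 3:
Births: 6417 × 0.378 = 2426
Band 2: 4617 × 0.963 = 4446
Band 3: 6417 × 0.969 = 6218
Band 4: 10082 × 0.944 = 9517
Band 5: 14470 × 0.919 + 17961 × 0.579 = 13298 + 10399 = 23697
Net migration: Band 1 + 540 → 2966; Band 3 − 370 → 5848
Giving 2966 / 4446 / 5848 / 9517 / 23697.
Period 4:
Births: 4446 × 0.378 = 1681
Band 2: 2966 × 0.963 = 2856
Band 3: 4446 × 0.969 = 4308
Band 4: 5848 × 0.944 = 5521
Band 5: 9517 × 0.919 + 23697 × 0.579 = 8746 + 13721 = 22467
Net migration: Band 1 + 540 → 2221; Band 3 − 370 → 3938
Giving 2221 / 2856 / 3938 / 5521 / 22467.
Scenario B total after 4 periods: 37003
Difference B − A = 37003 − 35689 = 1314

1314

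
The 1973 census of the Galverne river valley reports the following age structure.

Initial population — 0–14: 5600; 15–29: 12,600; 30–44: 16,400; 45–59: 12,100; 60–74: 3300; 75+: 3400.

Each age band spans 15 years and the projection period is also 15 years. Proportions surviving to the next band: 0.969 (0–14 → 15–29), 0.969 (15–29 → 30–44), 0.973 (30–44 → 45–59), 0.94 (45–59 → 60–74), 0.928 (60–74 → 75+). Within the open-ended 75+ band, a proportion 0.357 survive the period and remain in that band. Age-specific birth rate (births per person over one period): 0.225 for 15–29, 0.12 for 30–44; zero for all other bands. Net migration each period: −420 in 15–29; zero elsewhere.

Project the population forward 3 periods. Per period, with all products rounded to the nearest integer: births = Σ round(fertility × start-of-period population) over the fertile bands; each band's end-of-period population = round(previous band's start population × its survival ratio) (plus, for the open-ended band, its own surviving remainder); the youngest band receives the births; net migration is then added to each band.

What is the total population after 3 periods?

Period 1.
Births: 12600 × 0.225 = 2835 ; 16400 × 0.12 = 1968 → 4803
15–29: 5600 × 0.969 = 5426
30–44: 12600 × 0.969 = 12209
45–59: 16400 × 0.973 = 15957
60–74: 12100 × 0.94 = 11374
75+: 3300 × 0.928 + 3400 × 0.357 = 3062 + 1214 = 4276
Net migration: 15–29 − 420 → 5006
Population now: 0–14=4803, 15–29=5006, 30–44=12209, 45–59=15957, 60–74=11374, 75+=4276
Period 2.
Births: 5006 × 0.225 = 1126 ; 12209 × 0.12 = 1465 → 2591
15–29: 4803 × 0.969 = 4654
30–44: 5006 × 0.969 = 4851
45–59: 12209 × 0.973 = 11879
60–74: 15957 × 0.94 = 15000
75+: 11374 × 0.928 + 4276 × 0.357 = 10555 + 1527 = 12082
Net migration: 15–29 − 420 → 4234
Population now: 0–14=2591, 15–29=4234, 30–44=4851, 45–59=11879, 60–74=15000, 75+=12082
Period 3.
Births: 4234 × 0.225 = 953 ; 4851 × 0.12 = 582 → 1535
15–29: 2591 × 0.969 = 2511
30–44: 4234 × 0.969 = 4103
45–59: 4851 × 0.973 = 4720
60–74: 11879 × 0.94 = 11166
75+: 15000 × 0.928 + 12082 × 0.357 = 13920 + 4313 = 18233
Net migration: 15–29 − 420 → 2091
Population now: 0–14=1535, 15–29=2091, 30–44=4103, 45–59=4720, 60–74=11166, 75+=18233
Total after period 3: 1535 + 2091 + 4103 + 4720 + 11166 + 18233 = 41848

41848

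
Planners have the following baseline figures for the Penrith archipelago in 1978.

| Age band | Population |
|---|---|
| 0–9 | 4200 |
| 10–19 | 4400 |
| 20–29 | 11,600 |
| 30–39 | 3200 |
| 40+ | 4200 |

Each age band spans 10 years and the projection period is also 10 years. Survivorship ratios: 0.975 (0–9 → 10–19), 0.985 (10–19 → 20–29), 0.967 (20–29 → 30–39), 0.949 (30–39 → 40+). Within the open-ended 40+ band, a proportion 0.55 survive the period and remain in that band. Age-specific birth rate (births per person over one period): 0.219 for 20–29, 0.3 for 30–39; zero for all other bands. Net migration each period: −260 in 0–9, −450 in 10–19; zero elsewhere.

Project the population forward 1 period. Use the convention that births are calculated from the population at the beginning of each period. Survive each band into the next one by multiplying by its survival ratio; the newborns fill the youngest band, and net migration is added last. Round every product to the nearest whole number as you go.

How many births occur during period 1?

3500

Call the bands 1 to 5, youngest first.
After projecting period 1:
Births: 11600 × 0.219 = 2540, 3200 × 0.3 = 960 → total 3500
Band 2: 4200 × 0.975 = 4095
Band 3: 4400 × 0.985 = 4334
Band 4: 11600 × 0.967 = 11217
Band 5: 3200 × 0.949 + 4200 × 0.55 = 3037 + 2310 = 5347
Net migration: Band 1 − 260 → 3240; Band 2 − 450 → 3645
→ [3240, 3645, 4334, 11217, 5347]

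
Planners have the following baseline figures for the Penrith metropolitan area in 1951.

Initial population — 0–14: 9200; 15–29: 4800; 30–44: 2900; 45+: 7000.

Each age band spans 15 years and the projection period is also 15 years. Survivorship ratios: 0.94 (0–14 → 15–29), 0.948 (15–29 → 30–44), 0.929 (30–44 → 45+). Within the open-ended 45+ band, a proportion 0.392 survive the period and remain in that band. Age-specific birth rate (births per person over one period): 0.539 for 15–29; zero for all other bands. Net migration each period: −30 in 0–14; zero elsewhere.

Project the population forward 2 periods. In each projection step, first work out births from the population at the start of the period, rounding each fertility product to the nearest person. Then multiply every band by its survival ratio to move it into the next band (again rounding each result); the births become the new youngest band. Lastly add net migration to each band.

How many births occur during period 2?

4661

Call the groups 1 to 4, youngest first.
[period 1]
Births: 4800 × 0.539 = 2587
Group 2: 9200 × 0.94 = 8648
Group 3: 4800 × 0.948 = 4550
Group 4: 2900 × 0.929 + 7000 × 0.392 = 2694 + 2744 = 5438
Net migration: Group 1 − 30 → 2557
Giving 2557 / 8648 / 4550 / 5438.
[period 2]
Births: 8648 × 0.539 = 4661
Group 2: 2557 × 0.94 = 2404
Group 3: 8648 × 0.948 = 8198
Group 4: 4550 × 0.929 + 5438 × 0.392 = 4227 + 2132 = 6359
Net migration: Group 1 − 30 → 4631
Giving 4631 / 2404 / 8198 / 6359.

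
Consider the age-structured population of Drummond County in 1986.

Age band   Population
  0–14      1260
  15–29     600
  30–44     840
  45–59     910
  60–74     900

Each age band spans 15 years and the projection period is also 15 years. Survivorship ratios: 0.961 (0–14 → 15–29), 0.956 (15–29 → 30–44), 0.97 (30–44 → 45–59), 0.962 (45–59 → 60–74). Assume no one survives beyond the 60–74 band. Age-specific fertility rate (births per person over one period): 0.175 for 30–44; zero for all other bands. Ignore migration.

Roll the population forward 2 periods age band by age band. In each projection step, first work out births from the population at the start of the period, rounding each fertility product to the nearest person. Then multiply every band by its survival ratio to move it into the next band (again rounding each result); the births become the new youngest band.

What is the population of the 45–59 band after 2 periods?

557

After projecting period 1:
Births: 840 * 0.175 = 147
15–29: 1260 * 0.961 = 1211
30–44: 600 * 0.956 = 574
45–59: 840 * 0.97 = 815
60–74: 910 * 0.962 = 875
Giving 147 / 1211 / 574 / 815 / 875.
After projecting period 2:
Births: 574 * 0.175 = 100
15–29: 147 * 0.961 = 141
30–44: 1211 * 0.956 = 1158
45–59: 574 * 0.97 = 557
60–74: 815 * 0.962 = 784
Giving 100 / 141 / 1158 / 557 / 784.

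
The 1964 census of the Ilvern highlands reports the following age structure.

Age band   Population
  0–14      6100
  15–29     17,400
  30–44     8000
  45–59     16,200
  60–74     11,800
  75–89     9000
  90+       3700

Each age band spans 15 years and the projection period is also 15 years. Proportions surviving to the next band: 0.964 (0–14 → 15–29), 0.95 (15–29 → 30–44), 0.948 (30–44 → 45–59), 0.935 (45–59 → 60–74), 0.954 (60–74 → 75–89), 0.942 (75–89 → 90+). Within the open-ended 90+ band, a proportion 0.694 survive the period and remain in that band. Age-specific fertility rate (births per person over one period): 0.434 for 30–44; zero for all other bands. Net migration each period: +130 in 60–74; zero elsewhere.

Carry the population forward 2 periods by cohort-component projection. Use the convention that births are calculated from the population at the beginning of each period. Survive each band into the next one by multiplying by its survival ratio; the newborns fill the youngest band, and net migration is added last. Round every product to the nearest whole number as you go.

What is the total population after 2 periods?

71842

Period 1:
Births: 8000 × 0.434 = 3472
15–29: 6100 × 0.964 = 5880
30–44: 17400 × 0.95 = 16530
45–59: 8000 × 0.948 = 7584
60–74: 16200 × 0.935 = 15147
75–89: 11800 × 0.954 = 11257
90+: 9000 × 0.942 + 3700 × 0.694 = 8478 + 2568 = 11046
Net migration: 60–74 + 130 → 15277
→ [3472, 5880, 16530, 7584, 15277, 11257, 11046]
Period 2:
Births: 16530 × 0.434 = 7174
15–29: 3472 × 0.964 = 3347
30–44: 5880 × 0.95 = 5586
45–59: 16530 × 0.948 = 15670
60–74: 7584 × 0.935 = 7091
75–89: 15277 × 0.954 = 14574
90+: 11257 × 0.942 + 11046 × 0.694 = 10604 + 7666 = 18270
Net migration: 60–74 + 130 → 7221
→ [7174, 3347, 5586, 15670, 7221, 14574, 18270]
Total after period 2: 7174 + 3347 + 5586 + 15670 + 7221 + 14574 + 18270 = 71842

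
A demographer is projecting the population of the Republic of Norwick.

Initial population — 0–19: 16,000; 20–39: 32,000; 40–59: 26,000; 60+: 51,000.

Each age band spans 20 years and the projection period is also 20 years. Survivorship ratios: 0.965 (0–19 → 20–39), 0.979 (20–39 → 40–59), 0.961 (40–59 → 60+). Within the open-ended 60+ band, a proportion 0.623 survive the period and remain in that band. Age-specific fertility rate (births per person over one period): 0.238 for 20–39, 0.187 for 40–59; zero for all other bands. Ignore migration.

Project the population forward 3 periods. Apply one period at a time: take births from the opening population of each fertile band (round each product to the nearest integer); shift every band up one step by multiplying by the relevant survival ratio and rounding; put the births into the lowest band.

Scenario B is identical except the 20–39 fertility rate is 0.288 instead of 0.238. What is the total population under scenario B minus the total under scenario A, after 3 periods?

3303

Period 1:
Births: 32000 * 0.238 = 7616, 26000 * 0.187 = 4862 → 12478
20–39: 16000 * 0.965 = 15440
40–59: 32000 * 0.979 = 31328
60+: 26000 * 0.961 + 51000 * 0.623 = 24986 + 31773 = 56759
Giving 12478 / 15440 / 31328 / 56759.
Period 2:
Births: 15440 * 0.238 = 3675, 31328 * 0.187 = 5858 → 9533
20–39: 12478 * 0.965 = 12041
40–59: 15440 * 0.979 = 15116
60+: 31328 * 0.961 + 56759 * 0.623 = 30106 + 35361 = 65467
Giving 9533 / 12041 / 15116 / 65467.
Period 3:
Births: 12041 * 0.238 = 2866, 15116 * 0.187 = 2827 → 5693
20–39: 9533 * 0.965 = 9199
40–59: 12041 * 0.979 = 11788
60+: 15116 * 0.961 + 65467 * 0.623 = 14526 + 40786 = 55312
Giving 5693 / 9199 / 11788 / 55312.
Scenario A total after 3 periods: 81992
Scenario B projection —
Period 1:
Births: 32000 * 0.288 = 9216, 26000 * 0.187 = 4862 → 14078
20–39: 16000 * 0.965 = 15440
40–59: 32000 * 0.979 = 31328
60+: 26000 * 0.961 + 51000 * 0.623 = 24986 + 31773 = 56759
Giving 14078 / 15440 / 31328 / 56759.
Period 2:
Births: 15440 * 0.288 = 4447, 31328 * 0.187 = 5858 → 10305
20–39: 14078 * 0.965 = 13585
40–59: 15440 * 0.979 = 15116
60+: 31328 * 0.961 + 56759 * 0.623 = 30106 + 35361 = 65467
Giving 10305 / 13585 / 15116 / 65467.
Period 3:
Births: 13585 * 0.288 = 3912, 15116 * 0.187 = 2827 → 6739
20–39: 10305 * 0.965 = 9944
40–59: 13585 * 0.979 = 13300
60+: 15116 * 0.961 + 65467 * 0.623 = 14526 + 40786 = 55312
Giving 6739 / 9944 / 13300 / 55312.
Scenario B total after 3 periods: 85295
Difference B − A = 85295 − 81992 = 3303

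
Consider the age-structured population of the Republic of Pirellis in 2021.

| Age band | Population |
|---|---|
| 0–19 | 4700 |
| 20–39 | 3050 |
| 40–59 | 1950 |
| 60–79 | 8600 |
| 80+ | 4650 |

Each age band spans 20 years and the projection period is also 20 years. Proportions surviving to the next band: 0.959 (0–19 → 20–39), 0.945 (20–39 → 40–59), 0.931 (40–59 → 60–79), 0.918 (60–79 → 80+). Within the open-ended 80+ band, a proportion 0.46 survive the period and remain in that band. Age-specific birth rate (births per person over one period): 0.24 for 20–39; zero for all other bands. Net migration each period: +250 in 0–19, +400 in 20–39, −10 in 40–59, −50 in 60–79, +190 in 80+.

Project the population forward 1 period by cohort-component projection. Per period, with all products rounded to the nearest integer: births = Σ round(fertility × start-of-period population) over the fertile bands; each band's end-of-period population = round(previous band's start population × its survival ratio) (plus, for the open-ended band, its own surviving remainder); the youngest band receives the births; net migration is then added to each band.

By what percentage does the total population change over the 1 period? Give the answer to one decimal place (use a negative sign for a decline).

Let group 1 be 0–19 through group 5 = 80+.
— Period 1 —
Births: 3050 * 0.24 = 732
Group 2: 4700 * 0.959 = 4507
Group 3: 3050 * 0.945 = 2882
Group 4: 1950 * 0.931 = 1815
Group 5: 8600 * 0.918 + 4650 * 0.46 = 7895 + 2139 = 10034
Net migration: Group 1 + 250 → 982; Group 2 + 400 → 4907; Group 3 − 10 → 2872; Group 4 − 50 → 1765; Group 5 + 190 → 10224
End of period: [982, 4907, 2872, 1765, 10224]
Total: 22950 → 20750; change = -2200; percentage change = -9.6%

-9.6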